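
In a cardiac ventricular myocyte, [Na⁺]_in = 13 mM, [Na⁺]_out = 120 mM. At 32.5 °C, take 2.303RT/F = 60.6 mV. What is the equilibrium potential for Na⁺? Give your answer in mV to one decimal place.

58.5 mV

E = (60.6/z) · log₁₀([Na⁺]_out/[Na⁺]_in) with z = +1.
= (60.6/1) · log₁₀(120/13) = 60.60 · log₁₀(9.231)
= 60.60 · (0.9652) = 58.49 mV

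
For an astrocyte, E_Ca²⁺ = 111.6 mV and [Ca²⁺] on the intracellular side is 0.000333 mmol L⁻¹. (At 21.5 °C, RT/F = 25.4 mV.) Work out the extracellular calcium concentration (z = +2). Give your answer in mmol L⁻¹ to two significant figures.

2.2 mmol L⁻¹

Nernst: E = (25.4/2) · ln([out]/[in]), so ln([out]/[in]) = 111.6 × 2 / 25.4 = 8.7874.
[out]/[in] = e^(8.7874) = 6551.
[out] = 6551 × 0.000333 = 2.182 mmol L⁻¹.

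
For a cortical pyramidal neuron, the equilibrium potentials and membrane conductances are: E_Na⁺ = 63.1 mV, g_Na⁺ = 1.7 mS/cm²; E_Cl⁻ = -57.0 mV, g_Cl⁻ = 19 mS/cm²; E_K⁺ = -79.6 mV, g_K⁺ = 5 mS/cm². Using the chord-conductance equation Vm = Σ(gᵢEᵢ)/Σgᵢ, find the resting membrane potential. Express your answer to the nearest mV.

-53 mV

Σ gᵢEᵢ = 1.7·(63.1) + 19·(-57.0) + 5·(-79.6) = -1373.73
Σ gᵢ = 1.7 + 19 + 5 = 25.7
Vm = -1373.73 / 25.7 = -53.45 mV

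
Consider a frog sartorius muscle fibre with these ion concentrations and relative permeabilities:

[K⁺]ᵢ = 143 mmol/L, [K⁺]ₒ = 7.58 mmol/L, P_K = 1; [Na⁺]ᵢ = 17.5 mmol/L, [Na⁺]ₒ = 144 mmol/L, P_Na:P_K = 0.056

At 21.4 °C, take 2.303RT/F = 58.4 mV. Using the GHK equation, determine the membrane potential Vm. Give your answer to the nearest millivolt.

Vm = 58.4 · log₁₀[(Σ P·[cation]ₒ + Σ P·[anion]ᵢ) / (Σ P·[cation]ᵢ + Σ P·[anion]ₒ)]
Numerator = 1×7.58 + 0.056×144 = 15.64
Denominator = 1×143 + 0.056×17.5 = 144
Vm = 58.4 · log₁₀(0.10865) = 58.4 × (-0.9640) = -56.29 mV

-56 mV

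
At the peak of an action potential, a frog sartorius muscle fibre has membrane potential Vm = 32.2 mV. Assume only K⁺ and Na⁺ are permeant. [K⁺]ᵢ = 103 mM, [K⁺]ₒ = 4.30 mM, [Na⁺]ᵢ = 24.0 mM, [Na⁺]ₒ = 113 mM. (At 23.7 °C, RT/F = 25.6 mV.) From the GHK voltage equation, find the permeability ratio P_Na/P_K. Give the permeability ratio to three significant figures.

12.5

Let α = P_Na/P_K. GHK: Vm = 25.6·ln[(Kₒ + α·Naₒ)/(Kᵢ + α·Naᵢ)].
e^(Vm/25.6) = e^(32.2/25.6) = 3.5177
So 3.5177·(Kᵢ + α·Naᵢ) = Kₒ + α·Naₒ → α = (3.5177·103.0 − 4.3) / (113.0 − 3.5177·24.0)
α = (362.3 − 4.3) / (113.0 − 84.43) = 358/28.57 = 12.53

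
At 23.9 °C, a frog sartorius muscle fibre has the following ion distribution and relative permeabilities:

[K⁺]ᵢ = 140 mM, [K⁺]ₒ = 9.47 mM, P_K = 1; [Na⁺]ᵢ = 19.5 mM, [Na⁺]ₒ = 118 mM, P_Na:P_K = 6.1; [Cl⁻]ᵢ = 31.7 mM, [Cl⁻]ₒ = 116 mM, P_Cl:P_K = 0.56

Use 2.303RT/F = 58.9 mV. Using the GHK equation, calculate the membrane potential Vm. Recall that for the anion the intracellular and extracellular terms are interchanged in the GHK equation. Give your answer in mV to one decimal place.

Vm = 58.9 · log₁₀[(Σ P·[cation]ₒ + Σ P·[anion]ᵢ) / (Σ P·[cation]ᵢ + Σ P·[anion]ₒ)]
Numerator = 1×9.47 + 6.1×118 + 0.56×31.7 = 747
Denominator = 1×140 + 6.1×19.5 + 0.56×116 = 323.9
Vm = 58.9 · log₁₀(2.3063) = 58.9 × (0.3629) = 21.38 mV

21.4 mV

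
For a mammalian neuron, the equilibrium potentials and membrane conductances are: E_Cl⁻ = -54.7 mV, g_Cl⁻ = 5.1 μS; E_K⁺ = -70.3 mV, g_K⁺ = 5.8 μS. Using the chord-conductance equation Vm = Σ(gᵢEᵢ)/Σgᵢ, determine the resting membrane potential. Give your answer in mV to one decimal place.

-63.0 mV

Σ gᵢEᵢ = 5.1·(-54.7) + 5.8·(-70.3) = -686.71
Σ gᵢ = 5.1 + 5.8 = 10.9
Vm = -686.71 / 10.9 = -63.00 mV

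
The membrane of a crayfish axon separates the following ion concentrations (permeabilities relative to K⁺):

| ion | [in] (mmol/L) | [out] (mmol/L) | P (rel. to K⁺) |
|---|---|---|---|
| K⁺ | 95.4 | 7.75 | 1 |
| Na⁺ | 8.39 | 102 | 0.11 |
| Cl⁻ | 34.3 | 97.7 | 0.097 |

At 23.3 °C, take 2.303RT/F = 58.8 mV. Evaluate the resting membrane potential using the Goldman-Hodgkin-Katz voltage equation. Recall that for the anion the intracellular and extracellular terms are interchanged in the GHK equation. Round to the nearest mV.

-40 mV

Vm = 58.8 · log₁₀[(Σ P·[cation]ₒ + Σ P·[anion]ᵢ) / (Σ P·[cation]ᵢ + Σ P·[anion]ₒ)]
Numerator = 1×7.75 + 0.11×102 + 0.097×34.3 = 22.3
Denominator = 1×95.4 + 0.11×8.39 + 0.097×97.7 = 105.8
Vm = 58.8 · log₁₀(0.21075) = 58.8 × (-0.6762) = -39.76 mV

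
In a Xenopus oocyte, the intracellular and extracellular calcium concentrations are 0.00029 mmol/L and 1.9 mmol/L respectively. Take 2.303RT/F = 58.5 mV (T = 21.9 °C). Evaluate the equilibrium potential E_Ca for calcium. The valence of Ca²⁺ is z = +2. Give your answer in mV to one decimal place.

111.6 mV

E = (58.5/z) · log₁₀([Ca²⁺]_out/[Ca²⁺]_in) with z = +2.
= (58.5/2) · log₁₀(1.9/0.00029) = 29.25 · log₁₀(6552)
= 29.25 · (3.8164) = 111.63 mV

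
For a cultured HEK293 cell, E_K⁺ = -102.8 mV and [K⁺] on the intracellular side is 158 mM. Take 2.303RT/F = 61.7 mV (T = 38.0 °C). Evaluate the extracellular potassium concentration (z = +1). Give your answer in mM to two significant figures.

Nernst: E = (61.7/1) · log₁₀([out]/[in]), so log₁₀([out]/[in]) = -102.8 × 1 / 61.7 = -1.6661.
[out]/[in] = 10^(-1.6661) = 0.02157.
[out] = 0.02157 × 158 = 3.408 mM.

3.4 mM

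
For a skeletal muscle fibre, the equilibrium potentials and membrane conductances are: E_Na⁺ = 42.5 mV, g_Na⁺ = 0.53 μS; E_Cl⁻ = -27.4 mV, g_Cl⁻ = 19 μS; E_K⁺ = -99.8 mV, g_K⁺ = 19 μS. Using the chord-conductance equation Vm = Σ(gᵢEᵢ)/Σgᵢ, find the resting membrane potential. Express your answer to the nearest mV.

Σ gᵢEᵢ = 0.53·(42.5) + 19·(-27.4) + 19·(-99.8) = -2394.28
Σ gᵢ = 0.53 + 19 + 19 = 38.53
Vm = -2394.28 / 38.53 = -62.14 mV

-62 mV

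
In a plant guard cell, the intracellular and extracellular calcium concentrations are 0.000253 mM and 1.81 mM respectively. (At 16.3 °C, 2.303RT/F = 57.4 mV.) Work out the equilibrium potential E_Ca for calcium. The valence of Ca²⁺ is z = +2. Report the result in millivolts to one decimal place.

E = (57.4/z) · log₁₀([Ca²⁺]_out/[Ca²⁺]_in) with z = +2.
= (57.4/2) · log₁₀(1.81/0.000253) = 28.70 · log₁₀(7154)
= 28.70 · (3.8546) = 110.63 mV

110.6 mV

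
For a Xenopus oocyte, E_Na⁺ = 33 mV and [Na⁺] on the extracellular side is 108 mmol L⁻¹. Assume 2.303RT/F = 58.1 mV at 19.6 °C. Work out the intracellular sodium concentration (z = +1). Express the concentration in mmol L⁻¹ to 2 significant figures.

29 mmol L⁻¹

Nernst: E = (58.1/1) · log₁₀([out]/[in]), so log₁₀([out]/[in]) = 33.0 × 1 / 58.1 = 0.5680.
[out]/[in] = 10^(0.5680) = 3.698.
[in] = 108 / 3.698 = 29.2 mmol L⁻¹.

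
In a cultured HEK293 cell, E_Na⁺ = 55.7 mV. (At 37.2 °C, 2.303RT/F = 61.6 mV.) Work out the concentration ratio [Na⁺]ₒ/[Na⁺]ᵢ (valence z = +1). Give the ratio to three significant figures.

log₁₀([out]/[in]) = E·z/(61.6) = 55.7 × 1 / 61.6 = 0.9042
[out]/[in] = 10^(0.9042) = 8.021

8.02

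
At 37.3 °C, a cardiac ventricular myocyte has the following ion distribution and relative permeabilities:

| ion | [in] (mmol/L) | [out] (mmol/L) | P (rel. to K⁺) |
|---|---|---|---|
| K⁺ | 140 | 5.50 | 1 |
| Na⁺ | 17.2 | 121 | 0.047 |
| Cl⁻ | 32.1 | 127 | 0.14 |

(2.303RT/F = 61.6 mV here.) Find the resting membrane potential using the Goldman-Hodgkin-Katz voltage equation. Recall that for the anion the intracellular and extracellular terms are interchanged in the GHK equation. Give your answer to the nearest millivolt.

Vm = 61.6 · log₁₀[(Σ P·[cation]ₒ + Σ P·[anion]ᵢ) / (Σ P·[cation]ᵢ + Σ P·[anion]ₒ)]
Numerator = 1×5.50 + 0.047×121 + 0.14×32.1 = 15.68
Denominator = 1×140 + 0.047×17.2 + 0.14×127 = 158.6
Vm = 61.6 · log₁₀(0.098879) = 61.6 × (-1.0049) = -61.90 mV

-62 mV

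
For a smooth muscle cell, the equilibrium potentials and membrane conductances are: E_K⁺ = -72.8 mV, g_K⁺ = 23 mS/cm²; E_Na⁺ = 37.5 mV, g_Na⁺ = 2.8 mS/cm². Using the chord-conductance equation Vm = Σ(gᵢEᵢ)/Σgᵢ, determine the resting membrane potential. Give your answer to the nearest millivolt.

-61 mV

Σ gᵢEᵢ = 23·(-72.8) + 2.8·(37.5) = -1569.40
Σ gᵢ = 23 + 2.8 = 25.8
Vm = -1569.40 / 25.8 = -60.83 mV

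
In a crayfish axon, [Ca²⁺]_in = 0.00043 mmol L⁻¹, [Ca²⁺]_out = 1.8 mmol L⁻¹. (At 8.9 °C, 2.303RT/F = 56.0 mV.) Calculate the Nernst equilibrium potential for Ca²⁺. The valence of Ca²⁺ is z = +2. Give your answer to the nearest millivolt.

101 mV

E = (56.0/z) · log₁₀([Ca²⁺]_out/[Ca²⁺]_in) with z = +2.
= (56.0/2) · log₁₀(1.8/0.00043) = 28.00 · log₁₀(4186)
= 28.00 · (3.6218) = 101.41 mV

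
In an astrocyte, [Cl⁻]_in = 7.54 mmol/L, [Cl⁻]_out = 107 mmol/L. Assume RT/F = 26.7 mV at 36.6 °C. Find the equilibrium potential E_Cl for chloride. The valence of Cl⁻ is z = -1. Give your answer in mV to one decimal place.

E = (26.7/z) · ln([Cl⁻]_out/[Cl⁻]_in) with z = -1.
For an anion, dividing by z = -1 reverses the sign.
= (26.7/-1) · ln(107/7.54) = -26.70 · ln(14.19)
= -26.70 · (2.6526) = -70.82 mV

-70.8 mV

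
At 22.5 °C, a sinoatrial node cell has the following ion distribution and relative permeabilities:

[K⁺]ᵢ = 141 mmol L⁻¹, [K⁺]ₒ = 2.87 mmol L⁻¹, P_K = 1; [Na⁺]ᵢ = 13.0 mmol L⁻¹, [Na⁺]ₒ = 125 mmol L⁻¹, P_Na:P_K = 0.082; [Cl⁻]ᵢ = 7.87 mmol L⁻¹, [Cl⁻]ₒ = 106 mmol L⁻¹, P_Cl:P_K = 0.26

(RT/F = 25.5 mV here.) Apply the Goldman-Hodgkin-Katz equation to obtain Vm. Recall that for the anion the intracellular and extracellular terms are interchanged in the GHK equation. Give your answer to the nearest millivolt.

-62 mV

Vm = 25.5 · ln[(Σ P·[cation]ₒ + Σ P·[anion]ᵢ) / (Σ P·[cation]ᵢ + Σ P·[anion]ₒ)]
Numerator = 1×2.87 + 0.082×125 + 0.26×7.87 = 15.17
Denominator = 1×141 + 0.082×13.0 + 0.26×106 = 169.6
Vm = 25.5 · ln(0.08941) = 25.5 × (-2.4145) = -61.57 mV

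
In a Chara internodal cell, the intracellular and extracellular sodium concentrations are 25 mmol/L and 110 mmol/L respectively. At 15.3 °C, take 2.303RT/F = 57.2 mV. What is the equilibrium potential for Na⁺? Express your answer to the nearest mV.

37 mV

E = (57.2/z) · log₁₀([Na⁺]_out/[Na⁺]_in) with z = +1.
= (57.2/1) · log₁₀(110/25) = 57.20 · log₁₀(4.4)
= 57.20 · (0.6435) = 36.81 mV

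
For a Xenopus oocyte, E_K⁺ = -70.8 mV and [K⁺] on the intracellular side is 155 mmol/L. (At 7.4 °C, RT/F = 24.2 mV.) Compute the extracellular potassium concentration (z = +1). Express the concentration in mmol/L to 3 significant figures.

8.31 mmol/L

Nernst: E = (24.2/1) · ln([out]/[in]), so ln([out]/[in]) = -70.8 × 1 / 24.2 = -2.9256.
[out]/[in] = e^(-2.9256) = 0.05363.
[out] = 0.05363 × 155 = 8.313 mmol/L.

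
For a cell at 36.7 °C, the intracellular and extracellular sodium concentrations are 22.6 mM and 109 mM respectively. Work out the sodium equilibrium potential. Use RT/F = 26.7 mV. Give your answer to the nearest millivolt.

42 mV

E = (26.7/z) · ln([Na⁺]_out/[Na⁺]_in) with z = +1.
= (26.7/1) · ln(109/22.6) = 26.70 · ln(4.823)
= 26.70 · (1.5734) = 42.01 mV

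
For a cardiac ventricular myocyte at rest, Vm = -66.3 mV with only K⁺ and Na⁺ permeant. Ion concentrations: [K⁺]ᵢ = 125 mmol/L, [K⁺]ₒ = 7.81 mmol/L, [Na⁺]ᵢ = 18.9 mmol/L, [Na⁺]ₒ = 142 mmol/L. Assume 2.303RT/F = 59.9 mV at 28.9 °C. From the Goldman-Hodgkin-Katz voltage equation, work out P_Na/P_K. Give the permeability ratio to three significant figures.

0.0140

Let α = P_Na/P_K. GHK: Vm = 59.9·log₁₀[(Kₒ + α·Naₒ)/(Kᵢ + α·Naᵢ)].
10^(Vm/59.9) = 10^(-66.3/59.9) = 0.078191
So 0.078191·(Kᵢ + α·Naᵢ) = Kₒ + α·Naₒ → α = (0.078191·125.0 − 7.81) / (142.0 − 0.078191·18.9)
α = (9.774 − 7.81) / (142.0 − 1.478) = 1.964/140.5 = 0.01398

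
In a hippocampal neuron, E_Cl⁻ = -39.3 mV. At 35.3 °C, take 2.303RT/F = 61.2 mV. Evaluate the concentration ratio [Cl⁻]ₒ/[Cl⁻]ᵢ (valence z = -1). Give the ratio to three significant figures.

4.39

log₁₀([out]/[in]) = E·z/(61.2) = -39.3 × -1 / 61.2 = 0.6422
[out]/[in] = 10^(0.6422) = 4.387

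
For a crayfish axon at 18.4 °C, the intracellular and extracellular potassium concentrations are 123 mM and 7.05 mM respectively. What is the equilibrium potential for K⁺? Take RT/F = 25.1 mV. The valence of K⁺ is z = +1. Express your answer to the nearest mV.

E = (25.1/z) · ln([K⁺]_out/[K⁺]_in) with z = +1.
= (25.1/1) · ln(7.05/123) = 25.10 · ln(0.05732)
= 25.10 · (-2.8592) = -71.76 mV

-72 mV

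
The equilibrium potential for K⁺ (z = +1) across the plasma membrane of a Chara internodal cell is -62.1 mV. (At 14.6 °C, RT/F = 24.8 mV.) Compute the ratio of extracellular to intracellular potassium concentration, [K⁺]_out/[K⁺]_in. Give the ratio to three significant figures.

ln([out]/[in]) = E·z/(24.8) = -62.1 × 1 / 24.8 = -2.5040
[out]/[in] = e^(-2.5040) = 0.08175

0.0818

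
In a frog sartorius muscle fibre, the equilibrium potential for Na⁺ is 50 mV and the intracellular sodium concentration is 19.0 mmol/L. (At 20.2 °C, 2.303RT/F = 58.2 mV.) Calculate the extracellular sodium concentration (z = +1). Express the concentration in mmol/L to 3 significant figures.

Nernst: E = (58.2/1) · log₁₀([out]/[in]), so log₁₀([out]/[in]) = 50.0 × 1 / 58.2 = 0.8591.
[out]/[in] = 10^(0.8591) = 7.229.
[out] = 7.229 × 19.0 = 137.4 mmol/L.

137 mmol/L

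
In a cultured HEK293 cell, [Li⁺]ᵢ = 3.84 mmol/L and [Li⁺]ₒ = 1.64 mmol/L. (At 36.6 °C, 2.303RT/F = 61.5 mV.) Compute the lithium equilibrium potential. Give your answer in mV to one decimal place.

E = (61.5/z) · log₁₀([Li⁺]_out/[Li⁺]_in) with z = +1.
= (61.5/1) · log₁₀(1.64/3.84) = 61.50 · log₁₀(0.4271)
= 61.50 · (-0.3695) = -22.72 mV

-22.7 mV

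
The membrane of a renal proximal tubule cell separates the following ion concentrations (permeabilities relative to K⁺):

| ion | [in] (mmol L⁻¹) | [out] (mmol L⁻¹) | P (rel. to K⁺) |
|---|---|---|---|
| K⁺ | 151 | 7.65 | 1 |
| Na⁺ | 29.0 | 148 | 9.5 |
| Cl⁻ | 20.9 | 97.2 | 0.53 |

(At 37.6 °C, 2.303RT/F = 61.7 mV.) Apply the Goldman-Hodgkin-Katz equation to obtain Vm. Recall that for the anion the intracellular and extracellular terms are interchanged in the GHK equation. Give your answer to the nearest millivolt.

Vm = 61.7 · log₁₀[(Σ P·[cation]ₒ + Σ P·[anion]ᵢ) / (Σ P·[cation]ᵢ + Σ P·[anion]ₒ)]
Numerator = 1×7.65 + 9.5×148 + 0.53×20.9 = 1425
Denominator = 1×151 + 9.5×29.0 + 0.53×97.2 = 478
Vm = 61.7 · log₁₀(2.9805) = 61.7 × (0.4743) = 29.26 mV

29 mV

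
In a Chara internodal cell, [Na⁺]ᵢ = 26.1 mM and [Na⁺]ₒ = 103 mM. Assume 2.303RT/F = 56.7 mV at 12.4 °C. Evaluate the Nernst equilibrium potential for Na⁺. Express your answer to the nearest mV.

34 mV

E = (56.7/z) · log₁₀([Na⁺]_out/[Na⁺]_in) with z = +1.
= (56.7/1) · log₁₀(103/26.1) = 56.70 · log₁₀(3.946)
= 56.70 · (0.5962) = 33.80 mV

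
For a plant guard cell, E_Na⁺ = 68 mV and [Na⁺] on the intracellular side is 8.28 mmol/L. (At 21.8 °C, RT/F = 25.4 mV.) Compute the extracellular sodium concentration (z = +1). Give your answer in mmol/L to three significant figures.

120 mmol/L

Nernst: E = (25.4/1) · ln([out]/[in]), so ln([out]/[in]) = 68.0 × 1 / 25.4 = 2.6772.
[out]/[in] = e^(2.6772) = 14.54.
[out] = 14.54 × 8.28 = 120.4 mmol/L.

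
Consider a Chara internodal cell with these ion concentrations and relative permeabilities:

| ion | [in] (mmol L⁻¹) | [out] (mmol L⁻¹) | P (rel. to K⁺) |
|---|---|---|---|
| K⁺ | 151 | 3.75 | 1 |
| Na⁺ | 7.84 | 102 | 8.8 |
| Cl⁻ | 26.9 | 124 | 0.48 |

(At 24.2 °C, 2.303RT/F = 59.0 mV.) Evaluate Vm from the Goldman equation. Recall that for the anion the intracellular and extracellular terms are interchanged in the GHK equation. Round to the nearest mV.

Vm = 59.0 · log₁₀[(Σ P·[cation]ₒ + Σ P·[anion]ᵢ) / (Σ P·[cation]ᵢ + Σ P·[anion]ₒ)]
Numerator = 1×3.75 + 8.8×102 + 0.48×26.9 = 914.3
Denominator = 1×151 + 8.8×7.84 + 0.48×124 = 279.5
Vm = 59.0 · log₁₀(3.2709) = 59.0 × (0.5147) = 30.37 mV

30 mV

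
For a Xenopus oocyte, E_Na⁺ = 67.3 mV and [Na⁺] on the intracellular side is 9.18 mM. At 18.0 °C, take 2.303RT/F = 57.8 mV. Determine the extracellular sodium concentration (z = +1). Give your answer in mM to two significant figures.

130 mM

Nernst: E = (57.8/1) · log₁₀([out]/[in]), so log₁₀([out]/[in]) = 67.3 × 1 / 57.8 = 1.1644.
[out]/[in] = 10^(1.1644) = 14.6.
[out] = 14.6 × 9.18 = 134 mM.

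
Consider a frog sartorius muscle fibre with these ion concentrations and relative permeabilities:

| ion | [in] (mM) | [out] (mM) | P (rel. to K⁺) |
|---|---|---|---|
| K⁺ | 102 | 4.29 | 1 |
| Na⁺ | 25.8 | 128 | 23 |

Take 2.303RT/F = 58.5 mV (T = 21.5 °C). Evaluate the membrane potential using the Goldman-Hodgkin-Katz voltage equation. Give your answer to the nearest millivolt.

37 mV

Vm = 58.5 · log₁₀[(Σ P·[cation]ₒ + Σ P·[anion]ᵢ) / (Σ P·[cation]ᵢ + Σ P·[anion]ₒ)]
Numerator = 1×4.29 + 23×128 = 2948
Denominator = 1×102 + 23×25.8 = 695.4
Vm = 58.5 · log₁₀(4.2397) = 58.5 × (0.6273) = 36.70 mV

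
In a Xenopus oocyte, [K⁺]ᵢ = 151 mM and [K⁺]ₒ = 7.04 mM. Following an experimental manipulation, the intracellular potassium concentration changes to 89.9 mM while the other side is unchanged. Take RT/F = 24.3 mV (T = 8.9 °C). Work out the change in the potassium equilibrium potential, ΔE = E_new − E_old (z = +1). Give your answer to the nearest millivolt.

13 mV

E_old = (24.3/1)·ln(7.04/151) = -74.50 mV
E_new = (24.3/1)·ln(7.04/89.9) = -61.89 mV
ΔE = -61.89 − (-74.50) = 12.60 mV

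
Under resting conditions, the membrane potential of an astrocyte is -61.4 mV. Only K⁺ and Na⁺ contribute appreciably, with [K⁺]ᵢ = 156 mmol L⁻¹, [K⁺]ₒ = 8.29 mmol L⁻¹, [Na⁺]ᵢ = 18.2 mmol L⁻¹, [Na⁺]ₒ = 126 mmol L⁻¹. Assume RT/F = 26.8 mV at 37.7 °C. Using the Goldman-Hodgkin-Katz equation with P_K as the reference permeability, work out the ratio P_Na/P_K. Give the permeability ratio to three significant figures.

Let α = P_Na/P_K. GHK: Vm = 26.8·ln[(Kₒ + α·Naₒ)/(Kᵢ + α·Naᵢ)].
e^(Vm/26.8) = e^(-61.4/26.8) = 0.10116
So 0.10116·(Kᵢ + α·Naᵢ) = Kₒ + α·Naₒ → α = (0.10116·156.0 − 8.29) / (126.0 − 0.10116·18.2)
α = (15.78 − 8.29) / (126.0 − 1.841) = 7.491/124.2 = 0.06033

0.0603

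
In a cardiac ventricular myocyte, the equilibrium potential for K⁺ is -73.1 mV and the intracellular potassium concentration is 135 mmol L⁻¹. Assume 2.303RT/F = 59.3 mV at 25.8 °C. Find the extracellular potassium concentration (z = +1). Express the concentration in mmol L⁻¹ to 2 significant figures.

7.9 mmol L⁻¹

Nernst: E = (59.3/1) · log₁₀([out]/[in]), so log₁₀([out]/[in]) = -73.1 × 1 / 59.3 = -1.2327.
[out]/[in] = 10^(-1.2327) = 0.05852.
[out] = 0.05852 × 135 = 7.9 mmol L⁻¹.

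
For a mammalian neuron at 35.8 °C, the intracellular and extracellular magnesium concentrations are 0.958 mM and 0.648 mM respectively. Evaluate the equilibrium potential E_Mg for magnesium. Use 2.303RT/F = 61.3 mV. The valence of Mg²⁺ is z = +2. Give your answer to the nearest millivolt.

-5 mV

E = (61.3/z) · log₁₀([Mg²⁺]_out/[Mg²⁺]_in) with z = +2.
= (61.3/2) · log₁₀(0.648/0.958) = 30.65 · log₁₀(0.6764)
= 30.65 · (-0.1698) = -5.20 mV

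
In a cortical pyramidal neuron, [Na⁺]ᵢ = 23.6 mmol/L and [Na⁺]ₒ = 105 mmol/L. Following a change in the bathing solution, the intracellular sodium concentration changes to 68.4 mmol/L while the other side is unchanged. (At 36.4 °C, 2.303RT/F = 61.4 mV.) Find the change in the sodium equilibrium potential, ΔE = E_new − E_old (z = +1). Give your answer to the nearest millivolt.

E_old = (61.4/1)·log₁₀(105/23.6) = 39.80 mV
E_new = (61.4/1)·log₁₀(105/68.4) = 11.43 mV
ΔE = 11.43 − (39.80) = -28.38 mV

-28 mV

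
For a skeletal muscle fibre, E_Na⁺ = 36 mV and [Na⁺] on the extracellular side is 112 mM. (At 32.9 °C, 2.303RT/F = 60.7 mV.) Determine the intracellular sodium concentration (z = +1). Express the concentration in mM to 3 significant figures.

Nernst: E = (60.7/1) · log₁₀([out]/[in]), so log₁₀([out]/[in]) = 36.0 × 1 / 60.7 = 0.5931.
[out]/[in] = 10^(0.5931) = 3.918.
[in] = 112 / 3.918 = 28.58 mM.

28.6 mM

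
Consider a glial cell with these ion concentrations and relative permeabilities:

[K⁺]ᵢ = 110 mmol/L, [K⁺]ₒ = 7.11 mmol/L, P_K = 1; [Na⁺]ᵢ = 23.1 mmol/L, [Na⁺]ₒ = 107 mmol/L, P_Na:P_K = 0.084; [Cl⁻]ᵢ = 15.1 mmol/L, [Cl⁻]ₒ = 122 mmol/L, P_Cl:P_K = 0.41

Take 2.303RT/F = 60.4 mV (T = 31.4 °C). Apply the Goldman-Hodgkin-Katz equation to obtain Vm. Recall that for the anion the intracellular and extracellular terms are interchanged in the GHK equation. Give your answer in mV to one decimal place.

Vm = 60.4 · log₁₀[(Σ P·[cation]ₒ + Σ P·[anion]ᵢ) / (Σ P·[cation]ᵢ + Σ P·[anion]ₒ)]
Numerator = 1×7.11 + 0.084×107 + 0.41×15.1 = 22.29
Denominator = 1×110 + 0.084×23.1 + 0.41×122 = 162
Vm = 60.4 · log₁₀(0.13762) = 60.4 × (-0.8613) = -52.02 mV

-52.0 mV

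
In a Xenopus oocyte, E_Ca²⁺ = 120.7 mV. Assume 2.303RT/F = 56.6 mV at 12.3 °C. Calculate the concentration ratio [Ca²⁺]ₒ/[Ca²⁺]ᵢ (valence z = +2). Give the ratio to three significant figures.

log₁₀([out]/[in]) = E·z/(56.6) = 120.7 × 2 / 56.6 = 4.2650
[out]/[in] = 10^(4.2650) = 1.841e+04

18400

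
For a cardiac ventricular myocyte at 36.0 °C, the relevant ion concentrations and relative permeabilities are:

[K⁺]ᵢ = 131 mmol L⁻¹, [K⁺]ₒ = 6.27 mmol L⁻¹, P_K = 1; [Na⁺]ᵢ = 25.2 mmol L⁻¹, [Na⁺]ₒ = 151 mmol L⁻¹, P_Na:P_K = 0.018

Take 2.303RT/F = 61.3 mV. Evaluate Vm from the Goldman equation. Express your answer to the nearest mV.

Vm = 61.3 · log₁₀[(Σ P·[cation]ₒ + Σ P·[anion]ᵢ) / (Σ P·[cation]ᵢ + Σ P·[anion]ₒ)]
Numerator = 1×6.27 + 0.018×151 = 8.988
Denominator = 1×131 + 0.018×25.2 = 131.5
Vm = 61.3 · log₁₀(0.068374) = 61.3 × (-1.1651) = -71.42 mV

-71 mV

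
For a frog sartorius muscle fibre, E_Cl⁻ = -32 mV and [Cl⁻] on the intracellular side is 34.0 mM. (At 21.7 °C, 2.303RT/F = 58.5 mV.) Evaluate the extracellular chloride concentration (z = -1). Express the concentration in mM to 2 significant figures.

120 mM

Nernst: E = (58.5/-1) · log₁₀([out]/[in]), so log₁₀([out]/[in]) = -32.0 × -1 / 58.5 = 0.5470.
[out]/[in] = 10^(0.5470) = 3.524.
[out] = 3.524 × 34.0 = 119.8 mM.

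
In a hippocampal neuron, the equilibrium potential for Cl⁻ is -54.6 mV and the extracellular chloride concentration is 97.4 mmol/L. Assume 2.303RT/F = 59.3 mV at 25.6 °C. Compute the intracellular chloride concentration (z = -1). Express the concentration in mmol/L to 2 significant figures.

12 mmol/L

Nernst: E = (59.3/-1) · log₁₀([out]/[in]), so log₁₀([out]/[in]) = -54.6 × -1 / 59.3 = 0.9207.
[out]/[in] = 10^(0.9207) = 8.332.
[in] = 97.4 / 8.332 = 11.69 mmol/L.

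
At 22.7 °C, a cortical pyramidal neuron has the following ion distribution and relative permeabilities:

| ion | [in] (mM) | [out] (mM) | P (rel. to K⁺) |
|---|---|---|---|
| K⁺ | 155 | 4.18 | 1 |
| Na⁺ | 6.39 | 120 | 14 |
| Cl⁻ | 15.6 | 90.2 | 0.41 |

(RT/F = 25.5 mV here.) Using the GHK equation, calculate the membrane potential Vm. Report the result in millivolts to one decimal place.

Vm = 25.5 · ln[(Σ P·[cation]ₒ + Σ P·[anion]ᵢ) / (Σ P·[cation]ᵢ + Σ P·[anion]ₒ)]
Numerator = 1×4.18 + 14×120 + 0.41×15.6 = 1691
Denominator = 1×155 + 14×6.39 + 0.41×90.2 = 281.4
Vm = 25.5 · ln(6.0068) = 25.5 × (1.7929) = 45.72 mV

45.7 mV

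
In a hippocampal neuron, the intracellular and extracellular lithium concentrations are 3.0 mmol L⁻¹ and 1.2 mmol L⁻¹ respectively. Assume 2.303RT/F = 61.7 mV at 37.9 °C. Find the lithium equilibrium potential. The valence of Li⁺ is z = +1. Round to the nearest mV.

E = (61.7/z) · log₁₀([Li⁺]_out/[Li⁺]_in) with z = +1.
= (61.7/1) · log₁₀(1.2/3.0) = 61.70 · log₁₀(0.4)
= 61.70 · (-0.3979) = -24.55 mV

-25 mV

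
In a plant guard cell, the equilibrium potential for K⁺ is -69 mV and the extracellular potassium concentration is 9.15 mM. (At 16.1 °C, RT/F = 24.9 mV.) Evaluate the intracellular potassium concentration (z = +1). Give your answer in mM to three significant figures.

146 mM

Nernst: E = (24.9/1) · ln([out]/[in]), so ln([out]/[in]) = -69.0 × 1 / 24.9 = -2.7711.
[out]/[in] = e^(-2.7711) = 0.06259.
[in] = 9.15 / 0.06259 = 146.2 mM.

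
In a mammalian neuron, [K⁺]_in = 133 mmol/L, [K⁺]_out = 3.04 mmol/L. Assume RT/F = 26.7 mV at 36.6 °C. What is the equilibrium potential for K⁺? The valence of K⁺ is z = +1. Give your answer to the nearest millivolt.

-101 mV

E = (26.7/z) · ln([K⁺]_out/[K⁺]_in) with z = +1.
= (26.7/1) · ln(3.04/133) = 26.70 · ln(0.02286)
= 26.70 · (-3.7785) = -100.89 mV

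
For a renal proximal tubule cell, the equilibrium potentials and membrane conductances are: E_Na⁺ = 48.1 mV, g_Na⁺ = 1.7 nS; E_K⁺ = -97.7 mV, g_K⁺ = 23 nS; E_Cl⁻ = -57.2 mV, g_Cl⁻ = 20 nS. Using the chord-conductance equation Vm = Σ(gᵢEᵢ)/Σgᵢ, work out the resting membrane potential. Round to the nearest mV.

Σ gᵢEᵢ = 1.7·(48.1) + 23·(-97.7) + 20·(-57.2) = -3309.33
Σ gᵢ = 1.7 + 23 + 20 = 44.7
Vm = -3309.33 / 44.7 = -74.03 mV

-74 mV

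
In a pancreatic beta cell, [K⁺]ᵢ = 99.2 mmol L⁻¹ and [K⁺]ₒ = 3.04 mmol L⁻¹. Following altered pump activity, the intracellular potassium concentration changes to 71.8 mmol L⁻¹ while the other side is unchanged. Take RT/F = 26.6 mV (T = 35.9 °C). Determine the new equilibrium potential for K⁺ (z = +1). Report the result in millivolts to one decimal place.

After the shift: [K⁺]_out = 3.04, [K⁺]_in = 71.8 mmol L⁻¹.
E_new = (26.6/1)·ln(3.04/71.8) = 26.60 · (-3.1620) = -84.11 mV

-84.1 mV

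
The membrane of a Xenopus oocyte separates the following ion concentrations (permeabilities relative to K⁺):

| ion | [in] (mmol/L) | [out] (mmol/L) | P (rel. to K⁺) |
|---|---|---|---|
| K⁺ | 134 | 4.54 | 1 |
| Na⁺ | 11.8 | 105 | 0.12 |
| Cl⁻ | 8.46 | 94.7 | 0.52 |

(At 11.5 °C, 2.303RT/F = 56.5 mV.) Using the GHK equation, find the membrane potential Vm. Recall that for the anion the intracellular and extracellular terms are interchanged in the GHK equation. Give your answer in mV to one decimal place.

Vm = 56.5 · log₁₀[(Σ P·[cation]ₒ + Σ P·[anion]ᵢ) / (Σ P·[cation]ᵢ + Σ P·[anion]ₒ)]
Numerator = 1×4.54 + 0.12×105 + 0.52×8.46 = 21.54
Denominator = 1×134 + 0.12×11.8 + 0.52×94.7 = 184.7
Vm = 56.5 · log₁₀(0.11664) = 56.5 × (-0.9331) = -52.72 mV

-52.7 mV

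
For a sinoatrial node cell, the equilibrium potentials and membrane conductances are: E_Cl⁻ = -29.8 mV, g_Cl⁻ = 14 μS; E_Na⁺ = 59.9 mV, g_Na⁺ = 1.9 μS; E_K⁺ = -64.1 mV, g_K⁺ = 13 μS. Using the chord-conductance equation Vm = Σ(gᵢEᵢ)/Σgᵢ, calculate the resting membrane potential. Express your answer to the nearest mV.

-39 mV

Σ gᵢEᵢ = 14·(-29.8) + 1.9·(59.9) + 13·(-64.1) = -1136.69
Σ gᵢ = 14 + 1.9 + 13 = 28.9
Vm = -1136.69 / 28.9 = -39.33 mV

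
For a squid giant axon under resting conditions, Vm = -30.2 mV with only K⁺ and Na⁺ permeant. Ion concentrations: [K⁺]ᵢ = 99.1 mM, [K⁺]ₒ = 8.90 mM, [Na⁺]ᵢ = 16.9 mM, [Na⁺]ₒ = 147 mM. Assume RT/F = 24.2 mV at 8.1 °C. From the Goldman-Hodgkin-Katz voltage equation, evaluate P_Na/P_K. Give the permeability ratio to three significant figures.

Let α = P_Na/P_K. GHK: Vm = 24.2·ln[(Kₒ + α·Naₒ)/(Kᵢ + α·Naᵢ)].
e^(Vm/24.2) = e^(-30.2/24.2) = 0.2871
So 0.2871·(Kᵢ + α·Naᵢ) = Kₒ + α·Naₒ → α = (0.2871·99.1 − 8.9) / (147.0 − 0.2871·16.9)
α = (28.45 − 8.9) / (147.0 − 4.852) = 19.55/142.1 = 0.1375

0.138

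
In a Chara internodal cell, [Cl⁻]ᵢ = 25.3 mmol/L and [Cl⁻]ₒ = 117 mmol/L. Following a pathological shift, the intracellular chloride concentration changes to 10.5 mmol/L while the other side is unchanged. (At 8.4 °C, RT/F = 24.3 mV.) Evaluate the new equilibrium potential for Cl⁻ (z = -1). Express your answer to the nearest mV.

-59 mV

After the shift: [Cl⁻]_out = 117, [Cl⁻]_in = 10.5 mmol/L.
E_new = (24.3/-1)·ln(117/10.5) = -24.30 · (2.4108) = -58.58 mV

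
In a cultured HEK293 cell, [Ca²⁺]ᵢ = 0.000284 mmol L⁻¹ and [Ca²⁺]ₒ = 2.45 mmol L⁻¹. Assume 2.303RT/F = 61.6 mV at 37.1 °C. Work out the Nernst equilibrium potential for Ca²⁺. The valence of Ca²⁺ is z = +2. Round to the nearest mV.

E = (61.6/z) · log₁₀([Ca²⁺]_out/[Ca²⁺]_in) with z = +2.
= (61.6/2) · log₁₀(2.45/0.000284) = 30.80 · log₁₀(8627)
= 30.80 · (3.9358) = 121.22 mV

121 mV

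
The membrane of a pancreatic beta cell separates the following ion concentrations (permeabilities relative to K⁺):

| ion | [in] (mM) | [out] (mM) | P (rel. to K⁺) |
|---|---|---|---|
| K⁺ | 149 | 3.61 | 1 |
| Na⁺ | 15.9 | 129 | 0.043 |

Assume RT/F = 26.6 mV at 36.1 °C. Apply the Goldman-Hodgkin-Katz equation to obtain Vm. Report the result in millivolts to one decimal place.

-74.3 mV

Vm = 26.6 · ln[(Σ P·[cation]ₒ + Σ P·[anion]ᵢ) / (Σ P·[cation]ᵢ + Σ P·[anion]ₒ)]
Numerator = 1×3.61 + 0.043×129 = 9.157
Denominator = 1×149 + 0.043×15.9 = 149.7
Vm = 26.6 · ln(0.061176) = 26.6 × (-2.7940) = -74.32 mV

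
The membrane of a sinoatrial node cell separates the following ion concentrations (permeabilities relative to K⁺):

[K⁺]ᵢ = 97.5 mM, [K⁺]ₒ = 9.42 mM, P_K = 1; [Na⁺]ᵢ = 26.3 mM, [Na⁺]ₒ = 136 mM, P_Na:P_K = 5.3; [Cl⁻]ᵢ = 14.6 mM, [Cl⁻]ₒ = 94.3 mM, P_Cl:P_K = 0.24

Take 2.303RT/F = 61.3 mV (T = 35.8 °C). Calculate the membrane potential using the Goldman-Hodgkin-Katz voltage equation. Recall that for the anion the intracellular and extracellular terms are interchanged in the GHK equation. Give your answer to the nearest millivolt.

Vm = 61.3 · log₁₀[(Σ P·[cation]ₒ + Σ P·[anion]ᵢ) / (Σ P·[cation]ᵢ + Σ P·[anion]ₒ)]
Numerator = 1×9.42 + 5.3×136 + 0.24×14.6 = 733.7
Denominator = 1×97.5 + 5.3×26.3 + 0.24×94.3 = 259.5
Vm = 61.3 · log₁₀(2.8272) = 61.3 × (0.4514) = 27.67 mV

28 mV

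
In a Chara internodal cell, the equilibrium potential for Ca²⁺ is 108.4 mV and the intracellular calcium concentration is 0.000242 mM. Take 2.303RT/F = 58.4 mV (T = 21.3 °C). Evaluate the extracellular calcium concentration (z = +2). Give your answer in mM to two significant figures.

1.2 mM

Nernst: E = (58.4/2) · log₁₀([out]/[in]), so log₁₀([out]/[in]) = 108.4 × 2 / 58.4 = 3.7123.
[out]/[in] = 10^(3.7123) = 5156.
[out] = 5156 × 0.000242 = 1.248 mM.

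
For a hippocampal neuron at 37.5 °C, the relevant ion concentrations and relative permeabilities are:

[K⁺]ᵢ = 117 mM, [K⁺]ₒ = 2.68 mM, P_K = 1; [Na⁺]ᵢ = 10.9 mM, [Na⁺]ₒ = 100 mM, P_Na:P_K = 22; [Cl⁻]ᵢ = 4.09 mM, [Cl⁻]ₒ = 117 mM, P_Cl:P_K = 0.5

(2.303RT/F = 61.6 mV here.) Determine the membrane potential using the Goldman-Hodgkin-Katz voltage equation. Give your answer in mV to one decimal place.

Vm = 61.6 · log₁₀[(Σ P·[cation]ₒ + Σ P·[anion]ᵢ) / (Σ P·[cation]ᵢ + Σ P·[anion]ₒ)]
Numerator = 1×2.68 + 22×100 + 0.5×4.09 = 2205
Denominator = 1×117 + 22×10.9 + 0.5×117 = 415.3
Vm = 61.6 · log₁₀(5.3088) = 61.6 × (0.7250) = 44.66 mV

44.7 mV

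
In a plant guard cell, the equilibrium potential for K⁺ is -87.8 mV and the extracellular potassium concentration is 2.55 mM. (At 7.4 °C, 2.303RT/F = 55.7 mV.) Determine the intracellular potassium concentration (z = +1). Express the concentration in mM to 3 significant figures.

96.1 mM

Nernst: E = (55.7/1) · log₁₀([out]/[in]), so log₁₀([out]/[in]) = -87.8 × 1 / 55.7 = -1.5763.
[out]/[in] = 10^(-1.5763) = 0.02653.
[in] = 2.55 / 0.02653 = 96.13 mM.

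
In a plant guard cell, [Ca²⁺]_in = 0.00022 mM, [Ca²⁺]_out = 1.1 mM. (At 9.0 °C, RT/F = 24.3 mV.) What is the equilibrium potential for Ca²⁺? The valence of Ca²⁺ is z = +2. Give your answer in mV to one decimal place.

E = (24.3/z) · ln([Ca²⁺]_out/[Ca²⁺]_in) with z = +2.
= (24.3/2) · ln(1.1/0.00022) = 12.15 · ln(5000)
= 12.15 · (8.5172) = 103.48 mV

103.5 mV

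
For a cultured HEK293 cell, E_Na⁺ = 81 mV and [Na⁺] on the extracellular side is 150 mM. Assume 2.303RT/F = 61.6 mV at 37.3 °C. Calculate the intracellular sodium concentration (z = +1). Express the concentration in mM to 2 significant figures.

Nernst: E = (61.6/1) · log₁₀([out]/[in]), so log₁₀([out]/[in]) = 81.0 × 1 / 61.6 = 1.3149.
[out]/[in] = 10^(1.3149) = 20.65.
[in] = 150 / 20.65 = 7.264 mM.

7.3 mM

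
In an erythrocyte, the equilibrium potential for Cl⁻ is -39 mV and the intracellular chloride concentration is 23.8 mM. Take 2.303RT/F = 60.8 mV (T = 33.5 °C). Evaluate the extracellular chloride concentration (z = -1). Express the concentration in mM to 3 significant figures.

Nernst: E = (60.8/-1) · log₁₀([out]/[in]), so log₁₀([out]/[in]) = -39.0 × -1 / 60.8 = 0.6414.
[out]/[in] = 10^(0.6414) = 4.38.
[out] = 4.38 × 23.8 = 104.2 mM.

104 mM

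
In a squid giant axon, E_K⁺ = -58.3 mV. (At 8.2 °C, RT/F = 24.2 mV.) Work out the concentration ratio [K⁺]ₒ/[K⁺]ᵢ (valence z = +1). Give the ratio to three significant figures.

0.0899

ln([out]/[in]) = E·z/(24.2) = -58.3 × 1 / 24.2 = -2.4091
[out]/[in] = e^(-2.4091) = 0.0899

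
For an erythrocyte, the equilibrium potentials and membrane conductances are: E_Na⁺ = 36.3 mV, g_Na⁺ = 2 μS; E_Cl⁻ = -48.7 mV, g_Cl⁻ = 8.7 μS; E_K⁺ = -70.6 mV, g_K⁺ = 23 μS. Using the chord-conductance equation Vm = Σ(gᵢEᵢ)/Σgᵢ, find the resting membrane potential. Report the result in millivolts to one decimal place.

-58.6 mV

Σ gᵢEᵢ = 2·(36.3) + 8.7·(-48.7) + 23·(-70.6) = -1974.89
Σ gᵢ = 2 + 8.7 + 23 = 33.7
Vm = -1974.89 / 33.7 = -58.60 mV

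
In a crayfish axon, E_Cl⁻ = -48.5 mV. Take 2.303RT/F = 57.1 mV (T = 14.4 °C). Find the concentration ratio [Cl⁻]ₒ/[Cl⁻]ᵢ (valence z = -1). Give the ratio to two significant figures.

7.1

log₁₀([out]/[in]) = E·z/(57.1) = -48.5 × -1 / 57.1 = 0.8494
[out]/[in] = 10^(0.8494) = 7.069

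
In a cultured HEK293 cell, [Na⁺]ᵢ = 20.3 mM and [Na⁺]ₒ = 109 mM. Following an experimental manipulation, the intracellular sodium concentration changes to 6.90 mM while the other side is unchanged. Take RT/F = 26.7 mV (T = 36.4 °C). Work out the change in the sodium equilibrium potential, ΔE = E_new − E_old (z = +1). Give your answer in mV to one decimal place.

E_old = (26.7/1)·ln(109/20.3) = 44.88 mV
E_new = (26.7/1)·ln(109/6.90) = 73.69 mV
ΔE = 73.69 − (44.88) = 28.81 mV

28.8 mV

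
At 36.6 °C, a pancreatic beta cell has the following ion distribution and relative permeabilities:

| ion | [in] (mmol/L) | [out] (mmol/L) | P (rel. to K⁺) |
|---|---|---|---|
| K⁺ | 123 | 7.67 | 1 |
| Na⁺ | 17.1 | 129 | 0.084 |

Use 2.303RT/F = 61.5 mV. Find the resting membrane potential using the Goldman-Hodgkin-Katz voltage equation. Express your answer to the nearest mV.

Vm = 61.5 · log₁₀[(Σ P·[cation]ₒ + Σ P·[anion]ᵢ) / (Σ P·[cation]ᵢ + Σ P·[anion]ₒ)]
Numerator = 1×7.67 + 0.084×129 = 18.51
Denominator = 1×123 + 0.084×17.1 = 124.4
Vm = 61.5 · log₁₀(0.14872) = 61.5 × (-0.8276) = -50.90 mV

-51 mV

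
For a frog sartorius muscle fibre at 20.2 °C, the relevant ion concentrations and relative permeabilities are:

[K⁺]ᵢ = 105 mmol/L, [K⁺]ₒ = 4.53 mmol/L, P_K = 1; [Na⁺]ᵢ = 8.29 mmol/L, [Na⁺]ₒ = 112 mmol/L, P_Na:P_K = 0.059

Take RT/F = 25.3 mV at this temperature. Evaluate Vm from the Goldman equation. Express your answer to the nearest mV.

Vm = 25.3 · ln[(Σ P·[cation]ₒ + Σ P·[anion]ᵢ) / (Σ P·[cation]ᵢ + Σ P·[anion]ₒ)]
Numerator = 1×4.53 + 0.059×112 = 11.14
Denominator = 1×105 + 0.059×8.29 = 105.5
Vm = 25.3 · ln(0.10558) = 25.3 × (-2.2482) = -56.88 mV

-57 mV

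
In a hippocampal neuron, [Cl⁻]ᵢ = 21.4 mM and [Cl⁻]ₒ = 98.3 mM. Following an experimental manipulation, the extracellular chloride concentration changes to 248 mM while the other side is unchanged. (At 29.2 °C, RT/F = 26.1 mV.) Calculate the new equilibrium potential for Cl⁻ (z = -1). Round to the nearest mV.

-64 mV

After the shift: [Cl⁻]_out = 248, [Cl⁻]_in = 21.4 mM.
E_new = (26.1/-1)·ln(248/21.4) = -26.10 · (2.4500) = -63.95 mV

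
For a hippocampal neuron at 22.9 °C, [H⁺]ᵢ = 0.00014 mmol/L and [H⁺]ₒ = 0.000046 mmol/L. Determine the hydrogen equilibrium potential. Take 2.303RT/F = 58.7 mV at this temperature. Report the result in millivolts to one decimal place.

E = (58.7/z) · log₁₀([H⁺]_out/[H⁺]_in) with z = +1.
= (58.7/1) · log₁₀(0.000046/0.00014) = 58.70 · log₁₀(0.3286)
= 58.70 · (-0.4834) = -28.37 mV

-28.4 mV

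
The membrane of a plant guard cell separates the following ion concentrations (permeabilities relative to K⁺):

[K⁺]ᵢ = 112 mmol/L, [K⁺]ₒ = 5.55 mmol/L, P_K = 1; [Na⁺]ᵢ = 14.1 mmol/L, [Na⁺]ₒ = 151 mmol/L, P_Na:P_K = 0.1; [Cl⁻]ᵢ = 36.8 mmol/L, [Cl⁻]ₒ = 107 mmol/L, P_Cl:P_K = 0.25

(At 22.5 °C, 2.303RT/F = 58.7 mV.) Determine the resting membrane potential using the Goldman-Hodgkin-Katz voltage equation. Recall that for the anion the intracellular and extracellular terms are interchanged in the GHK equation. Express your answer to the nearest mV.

Vm = 58.7 · log₁₀[(Σ P·[cation]ₒ + Σ P·[anion]ᵢ) / (Σ P·[cation]ᵢ + Σ P·[anion]ₒ)]
Numerator = 1×5.55 + 0.1×151 + 0.25×36.8 = 29.85
Denominator = 1×112 + 0.1×14.1 + 0.25×107 = 140.2
Vm = 58.7 · log₁₀(0.21297) = 58.7 × (-0.6717) = -39.43 mV

-39 mV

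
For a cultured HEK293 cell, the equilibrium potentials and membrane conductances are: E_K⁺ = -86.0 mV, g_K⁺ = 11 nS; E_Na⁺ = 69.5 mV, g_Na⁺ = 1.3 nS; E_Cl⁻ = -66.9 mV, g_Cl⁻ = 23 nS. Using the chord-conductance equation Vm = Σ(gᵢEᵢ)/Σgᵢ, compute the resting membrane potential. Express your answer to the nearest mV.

-68 mV

Σ gᵢEᵢ = 11·(-86.0) + 1.3·(69.5) + 23·(-66.9) = -2394.35
Σ gᵢ = 11 + 1.3 + 23 = 35.3
Vm = -2394.35 / 35.3 = -67.83 mV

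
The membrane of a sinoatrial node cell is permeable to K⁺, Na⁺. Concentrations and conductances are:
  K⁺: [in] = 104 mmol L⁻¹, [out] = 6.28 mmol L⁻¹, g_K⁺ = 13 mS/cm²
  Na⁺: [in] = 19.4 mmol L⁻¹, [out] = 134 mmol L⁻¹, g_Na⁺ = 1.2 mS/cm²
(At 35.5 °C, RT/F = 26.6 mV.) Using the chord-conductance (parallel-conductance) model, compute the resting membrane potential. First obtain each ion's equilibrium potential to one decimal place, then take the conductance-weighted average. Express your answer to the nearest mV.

E_K⁺ = (26.6/1)·ln(6.28/104) = -74.7 mV
E_Na⁺ = (26.6/1)·ln(134/19.4) = 51.4 mV
Vm = (Σ gᵢEᵢ)/(Σ gᵢ) = (13·-74.7 + 1.2·51.4) / (13 + 1.2)
= -909.42 / 14.2 = -64.04 mV

-64 mV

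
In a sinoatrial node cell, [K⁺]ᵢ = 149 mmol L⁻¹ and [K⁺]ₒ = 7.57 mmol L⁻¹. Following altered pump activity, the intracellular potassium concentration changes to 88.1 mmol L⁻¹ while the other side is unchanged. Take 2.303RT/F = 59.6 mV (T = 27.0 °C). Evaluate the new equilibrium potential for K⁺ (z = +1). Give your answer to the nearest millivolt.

After the shift: [K⁺]_out = 7.57, [K⁺]_in = 88.1 mmol L⁻¹.
E_new = (59.6/1)·log₁₀(7.57/88.1) = 59.60 · (-1.0659) = -63.53 mV

-64 mV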